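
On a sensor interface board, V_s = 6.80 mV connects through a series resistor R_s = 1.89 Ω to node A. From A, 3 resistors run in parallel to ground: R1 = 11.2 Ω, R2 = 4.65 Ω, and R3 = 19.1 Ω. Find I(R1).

I ≈ 0.363 mA

Parallel bank: R_p = 1/(1/11.2 + 1/4.65 + 1/19.1) = 2.804 Ω.
V_A = 6.80 × 2.804/4.694 = 4.062 mV.
Branch current I = V_A/R1 = 4.062/11.2 = 0.3627 mA.
(Check via current divider: I_total = 1.449 mA; share G_k/ΣG = 0.2503 → same result.)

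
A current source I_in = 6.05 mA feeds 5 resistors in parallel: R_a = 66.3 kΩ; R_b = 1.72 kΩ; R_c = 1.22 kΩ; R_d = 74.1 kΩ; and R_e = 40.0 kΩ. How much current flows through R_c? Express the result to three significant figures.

ΣG = 1/66.3 + 1/1.72 + 1/1.22 + 1/74.1 + 1/40.0 = 1.455.
Current divider: I(R_c) = I_in · G_k/ΣG = 6.05 × (0.8197/1.455) = 6.05 × 0.5635 = 3.409 mA.

I ≈ 3.41 mA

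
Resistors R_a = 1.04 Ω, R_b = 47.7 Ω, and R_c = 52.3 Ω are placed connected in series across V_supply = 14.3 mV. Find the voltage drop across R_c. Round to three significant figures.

Series total: ΣR = 1.04 + 47.7 + 52.3 = 101.0 Ω.
Voltage divider: V = V_supply · (52.30 / 101.0) = 14.3 × 0.5176 = 7.402 mV.

V ≈ 7.40 mV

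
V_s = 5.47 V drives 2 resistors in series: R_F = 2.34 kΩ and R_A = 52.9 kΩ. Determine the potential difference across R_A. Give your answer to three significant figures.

V ≈ 5.24 V

ΣR = 2.34 + 52.9 = 55.24 kΩ.
V = V_s · R/ΣR = 5.47 × 0.9576 = 5.238 V.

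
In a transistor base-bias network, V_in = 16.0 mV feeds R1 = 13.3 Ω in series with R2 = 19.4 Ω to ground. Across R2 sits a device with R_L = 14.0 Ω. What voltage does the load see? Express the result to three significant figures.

First combine the lower leg with the load: R2 ‖ R_L = 8.132 Ω.
Now apply the divider: V_out = 16.0 × 0.3794 = 6.071 mV.

V_out ≈ 6.07 mV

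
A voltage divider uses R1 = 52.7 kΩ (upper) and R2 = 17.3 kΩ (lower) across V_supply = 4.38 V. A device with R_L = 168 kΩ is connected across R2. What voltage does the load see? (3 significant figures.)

The load sits in parallel with R2, giving an effective lower resistance R2' = R2·R_L/(R2+R_L) = 15.68 kΩ.
Now apply the divider: V_out = 4.38 × 0.2294 = 1.005 V.

V_out ≈ 1.00 V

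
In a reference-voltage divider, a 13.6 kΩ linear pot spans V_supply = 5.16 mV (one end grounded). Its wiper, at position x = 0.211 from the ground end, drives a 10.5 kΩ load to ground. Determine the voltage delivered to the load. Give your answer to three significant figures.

Lower segment x·R_p = 2.870 kΩ; upper segment (1−x)·R_p = 10.73 kΩ.
R_L loads the lower segment: effective lower R = 2.254 kΩ.
Loaded-divider output: V_out = 5.16 × 0.1736 = 0.8956 mV.

V_out ≈ 0.896 mV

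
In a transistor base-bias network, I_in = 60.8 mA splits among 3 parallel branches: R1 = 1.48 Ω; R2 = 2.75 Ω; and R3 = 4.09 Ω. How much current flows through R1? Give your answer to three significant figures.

Conductances: ΣG = 1/1.48 + 1/2.75 + 1/4.09 = 1.284 (1/Ω).
Current divider: I(R1) = I_in · G_k/ΣG = 60.8 × (0.6757/1.284) = 60.8 × 0.5263 = 32.00 mA.

I ≈ 32.0 mA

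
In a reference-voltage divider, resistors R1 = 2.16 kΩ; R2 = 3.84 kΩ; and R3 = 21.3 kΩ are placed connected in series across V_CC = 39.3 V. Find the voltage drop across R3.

Total series resistance ΣR = 2.16 + 3.84 + 21.3 = 27.30 kΩ.
V = V_CC · R/ΣR = 39.3 × 0.7802 = 30.66 V.

V ≈ 30.7 V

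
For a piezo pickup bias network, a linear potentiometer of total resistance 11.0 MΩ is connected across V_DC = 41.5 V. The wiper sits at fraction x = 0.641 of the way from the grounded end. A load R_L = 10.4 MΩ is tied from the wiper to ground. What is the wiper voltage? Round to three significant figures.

Split the track: R_lower = x·R_p = 7.051 MΩ, R_upper = (1−x)·R_p = 3.949 MΩ.
Lower segment in parallel with the load: 7.051 ‖ 10.4 = 4.202 MΩ.
V_out = 41.5 × 4.202/(3.949 + 4.202) = 21.39 V.
(Unloaded: V_out = x·V_DC = 26.6 V.)

V_out ≈ 21.4 V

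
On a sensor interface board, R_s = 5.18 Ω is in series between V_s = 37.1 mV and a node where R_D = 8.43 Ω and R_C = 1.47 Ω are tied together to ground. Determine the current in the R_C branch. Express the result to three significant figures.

Combine the parallel branches: R_p = (1/8.43 + 1/1.47)⁻¹ = 1.252 Ω.
V_A by voltage divider: V_A = 37.1 × 1.252/(5.18 + 1.252) = 7.220 mV.
Branch current I = V_A/R_C = 7.220/1.47 = 4.912 mA.
(Equivalently: I_total = 5.768 mA, then current-divider fraction G_k/ΣG = 0.8515.)

I ≈ 4.91 mA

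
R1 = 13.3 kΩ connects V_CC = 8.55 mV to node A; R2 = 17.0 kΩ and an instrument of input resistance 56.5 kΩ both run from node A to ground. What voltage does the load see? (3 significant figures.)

V_out ≈ 4.24 mV

The load sits in parallel with R2, giving an effective lower resistance R2' = R2·R_L/(R2+R_L) = 13.07 kΩ.
Voltage divider with the loaded lower leg: V_out = 8.55 × 13.07/(13.3 + 13.07) = 8.55 × 0.4956 = 4.237 mV.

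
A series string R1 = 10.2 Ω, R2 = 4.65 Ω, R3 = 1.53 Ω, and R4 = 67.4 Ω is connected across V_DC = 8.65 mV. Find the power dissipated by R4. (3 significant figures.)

P ≈ 0.718 µW

The common current is I = 8.65/83.78 = 0.1032 mA.
P(R4) = I²·R4 = (0.1032)² × 67.4 = 0.7185 µW.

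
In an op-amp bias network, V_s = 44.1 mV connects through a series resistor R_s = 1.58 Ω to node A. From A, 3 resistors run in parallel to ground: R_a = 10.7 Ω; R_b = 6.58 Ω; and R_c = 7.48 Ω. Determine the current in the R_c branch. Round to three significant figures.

Equivalent of the parallel group: R_p = 2.638 Ω.
V_A = 44.1 × 2.638/4.218 = 27.58 mV.
Branch current I = V_A/R_c = 27.58/7.48 = 3.687 mA.

I ≈ 3.69 mA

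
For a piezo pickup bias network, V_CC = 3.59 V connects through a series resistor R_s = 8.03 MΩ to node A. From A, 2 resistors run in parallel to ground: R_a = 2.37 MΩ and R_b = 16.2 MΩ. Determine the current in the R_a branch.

I ≈ 0.310 µA

Equivalent of the parallel group: R_p = 2.068 MΩ.
Node voltage V_A = V_CC · R_p/(R_s + R_p) = 3.59 × 0.2048 = 0.7351 V.
Branch current I = V_A/R_a = 0.7351/2.37 = 0.3102 µA.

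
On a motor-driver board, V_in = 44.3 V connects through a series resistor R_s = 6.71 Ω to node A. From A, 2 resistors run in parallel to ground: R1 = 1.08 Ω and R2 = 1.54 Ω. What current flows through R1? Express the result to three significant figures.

Combine the parallel branches: R_p = (1/1.08 + 1/1.54)⁻¹ = 0.6348 Ω.
V_A = 44.3 × 0.6348/7.345 = 3.829 V.
I(R1) = V_A / R1 = 3.829/1.08 = 3.545 A.

I ≈ 3.55 A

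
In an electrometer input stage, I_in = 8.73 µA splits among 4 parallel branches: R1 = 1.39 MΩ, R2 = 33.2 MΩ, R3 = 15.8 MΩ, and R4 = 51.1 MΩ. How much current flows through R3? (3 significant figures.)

I ≈ 0.664 µA

Total conductance ΣG = 1/1.39 + 1/33.2 + 1/15.8 + 1/51.1 = 0.8324 (units of 1/MΩ).
By the current-divider rule, I = I_in · G_k/ΣG = 8.73 × 0.07603 = 0.6638 µA.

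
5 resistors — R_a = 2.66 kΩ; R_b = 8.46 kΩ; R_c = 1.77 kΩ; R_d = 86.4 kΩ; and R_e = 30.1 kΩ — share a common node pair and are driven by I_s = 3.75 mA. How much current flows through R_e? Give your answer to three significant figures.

I ≈ 0.113 mA

Total conductance ΣG = 1/2.66 + 1/8.46 + 1/1.77 + 1/86.4 + 1/30.1 = 1.104 (units of 1/kΩ).
By the current-divider rule, I = I_s · G_k/ΣG = 3.75 × 0.03010 = 0.1129 mA.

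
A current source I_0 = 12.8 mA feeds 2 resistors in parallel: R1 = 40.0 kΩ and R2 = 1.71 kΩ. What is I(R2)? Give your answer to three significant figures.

Two-branch current divider: I_k = I_0 · R_other/(R_1 + R_2).
I(R2) = 12.8 × 40.0/(40.0 + 1.71) = 12.8 × 0.9590 = 12.28 mA.

I ≈ 12.3 mA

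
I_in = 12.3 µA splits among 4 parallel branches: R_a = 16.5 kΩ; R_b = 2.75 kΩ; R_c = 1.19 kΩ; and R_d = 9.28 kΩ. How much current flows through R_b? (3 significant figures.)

I ≈ 3.26 µA

Total conductance ΣG = 1/16.5 + 1/2.75 + 1/1.19 + 1/9.28 = 1.372 (units of 1/kΩ).
Current divider: I(R_b) = I_in · G_k/ΣG = 12.3 × (0.3636/1.372) = 12.3 × 0.2650 = 3.259 µA.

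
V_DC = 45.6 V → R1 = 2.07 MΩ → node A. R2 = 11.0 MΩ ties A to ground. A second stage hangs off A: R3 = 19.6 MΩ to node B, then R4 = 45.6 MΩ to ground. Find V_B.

V_B ≈ 26.1 V

The second stage (R3 + R4 = 65.20 MΩ) loads node A in parallel with R2.
Effective lower resistance at A: R2 ‖ 65.20 = 9.412 MΩ.
V_A = 45.6 × 9.412/(2.07 + 9.412) = 37.38 V.
Then the unloaded second divider: V_B = V_A × R4/(R3+R4) = 37.38 × 0.6994 = 26.14 V.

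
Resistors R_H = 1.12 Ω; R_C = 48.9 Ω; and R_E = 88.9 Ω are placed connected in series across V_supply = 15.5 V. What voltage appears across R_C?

V ≈ 5.46 V

ΣR = 1.12 + 48.9 + 88.9 = 138.9 Ω.
V = V_supply · R/ΣR = 15.5 × 0.3520 = 5.456 V.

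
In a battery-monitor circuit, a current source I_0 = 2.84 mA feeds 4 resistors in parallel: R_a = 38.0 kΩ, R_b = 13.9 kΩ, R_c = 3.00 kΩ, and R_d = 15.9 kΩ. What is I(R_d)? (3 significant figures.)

I ≈ 0.361 mA

Conductances: ΣG = 1/38.0 + 1/13.9 + 1/3.00 + 1/15.9 = 0.4945 (1/kΩ).
By the current-divider rule, I = I_0 · G_k/ΣG = 2.84 × 0.1272 = 0.3612 mA.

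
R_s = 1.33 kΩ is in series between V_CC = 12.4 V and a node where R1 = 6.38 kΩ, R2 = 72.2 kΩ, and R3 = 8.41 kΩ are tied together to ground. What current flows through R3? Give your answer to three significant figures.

I ≈ 1.06 mA

Parallel bank: R_p = 1/(1/6.38 + 1/72.2 + 1/8.41) = 3.454 kΩ.
Node voltage V_A = V_CC · R_p/(R_s + R_p) = 12.4 × 0.7220 = 8.953 V.
I(R3) = V_A / R3 = 8.953/8.41 = 1.065 mA.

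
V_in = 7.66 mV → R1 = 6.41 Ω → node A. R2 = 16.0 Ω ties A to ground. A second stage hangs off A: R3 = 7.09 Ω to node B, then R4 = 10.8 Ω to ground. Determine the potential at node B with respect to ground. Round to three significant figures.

The second stage (R3 + R4 = 17.89 Ω) loads node A in parallel with R2.
Effective lower resistance at A: R2 ‖ 17.89 = 8.446 Ω.
First divider: V_A = V_in · 8.446/(6.41 + 8.446) = 4.355 mV.
Then the unloaded second divider: V_B = V_A × R4/(R3+R4) = 4.355 × 0.6037 = 2.629 mV.

V_B ≈ 2.63 mV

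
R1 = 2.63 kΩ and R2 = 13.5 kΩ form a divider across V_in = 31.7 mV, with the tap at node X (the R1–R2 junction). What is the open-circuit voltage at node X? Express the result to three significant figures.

With X open, the divider is unloaded: V_th = 31.7 × 13.5/16.13 = 26.53 mV.

V_th ≈ 26.5 mV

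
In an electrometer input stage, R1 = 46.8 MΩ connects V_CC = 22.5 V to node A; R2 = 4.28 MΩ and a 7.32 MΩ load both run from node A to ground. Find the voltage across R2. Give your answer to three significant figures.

The load sits in parallel with R2, giving an effective lower resistance R2' = R2·R_L/(R2+R_L) = 2.701 MΩ.
Voltage divider with the loaded lower leg: V_out = 22.5 × 2.701/(46.8 + 2.701) = 22.5 × 0.05456 = 1.228 V.

V_out ≈ 1.23 V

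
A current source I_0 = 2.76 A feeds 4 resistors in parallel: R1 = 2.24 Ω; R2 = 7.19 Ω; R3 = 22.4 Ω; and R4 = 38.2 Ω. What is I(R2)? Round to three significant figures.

I ≈ 0.585 A

Conductances: ΣG = 1/2.24 + 1/7.19 + 1/22.4 + 1/38.2 = 0.6563 (1/Ω).
By the current-divider rule, I = I_0 · G_k/ΣG = 2.76 × 0.2119 = 0.5849 A.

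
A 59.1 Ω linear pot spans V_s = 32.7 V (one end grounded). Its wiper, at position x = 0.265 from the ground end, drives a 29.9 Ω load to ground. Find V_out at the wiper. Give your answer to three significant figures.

Lower segment x·R_p = 15.66 Ω; upper segment (1−x)·R_p = 43.44 Ω.
R_L loads the lower segment: effective lower R = 10.28 Ω.
Loaded-divider output: V_out = 32.7 × 0.1913 = 6.257 V.

V_out ≈ 6.26 V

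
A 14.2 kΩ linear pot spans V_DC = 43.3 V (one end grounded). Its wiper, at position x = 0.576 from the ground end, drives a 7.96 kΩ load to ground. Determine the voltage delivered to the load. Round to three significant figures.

The pot divides into 6.021 kΩ above the wiper and 8.179 kΩ below.
(x·R_p) ‖ R_L = 4.034 kΩ.
Then V_out = V_DC · 4.034/(6.021 + 4.034) = 17.37 V.

V_out ≈ 17.4 V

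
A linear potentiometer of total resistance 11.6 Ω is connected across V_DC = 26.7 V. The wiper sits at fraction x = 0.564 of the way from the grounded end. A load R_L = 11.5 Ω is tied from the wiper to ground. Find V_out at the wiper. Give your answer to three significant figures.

Split the track: R_lower = x·R_p = 6.542 Ω, R_upper = (1−x)·R_p = 5.058 Ω.
Lower segment in parallel with the load: 6.542 ‖ 11.5 = 4.170 Ω.
V_out = 26.7 × 4.170/(5.058 + 4.170) = 12.07 V.
(Unloaded: V_out = x·V_DC = 15.1 V.)

V_out ≈ 12.1 V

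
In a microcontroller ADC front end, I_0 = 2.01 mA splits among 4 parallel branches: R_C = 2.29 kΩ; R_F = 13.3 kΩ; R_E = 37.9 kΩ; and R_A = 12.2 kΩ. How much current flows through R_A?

I ≈ 0.266 mA

Total conductance ΣG = 1/2.29 + 1/13.3 + 1/37.9 + 1/12.2 = 0.6202 (units of 1/kΩ).
By the current-divider rule, I = I_0 · G_k/ΣG = 2.01 × 0.1322 = 0.2656 mA.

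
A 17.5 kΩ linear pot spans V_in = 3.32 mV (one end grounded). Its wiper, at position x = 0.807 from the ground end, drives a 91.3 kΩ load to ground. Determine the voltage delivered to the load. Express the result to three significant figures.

V_out ≈ 2.60 mV

Lower segment x·R_p = 14.12 kΩ; upper segment (1−x)·R_p = 3.377 kΩ.
Lower segment in parallel with the load: 14.12 ‖ 91.3 = 12.23 kΩ.
Loaded-divider output: V_out = 3.32 × 0.7836 = 2.602 mV.
(Unloaded: V_out = x·V_in = 2.68 mV.)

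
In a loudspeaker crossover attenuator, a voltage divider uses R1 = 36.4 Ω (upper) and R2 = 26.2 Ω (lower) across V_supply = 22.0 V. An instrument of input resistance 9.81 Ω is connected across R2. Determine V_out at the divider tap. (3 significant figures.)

V_out ≈ 3.61 V

R2 ‖ R_L = (26.2 × 9.81)/(26.2 + 9.81) = 7.138 Ω.
Voltage divider with the loaded lower leg: V_out = 22.0 × 7.138/(36.4 + 7.138) = 22.0 × 0.1639 = 3.607 V.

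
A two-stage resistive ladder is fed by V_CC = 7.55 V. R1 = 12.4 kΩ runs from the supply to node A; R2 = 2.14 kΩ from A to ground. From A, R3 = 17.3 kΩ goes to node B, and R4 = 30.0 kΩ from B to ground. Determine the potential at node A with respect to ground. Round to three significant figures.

The second stage (R3 + R4 = 47.30 kΩ) loads node A in parallel with R2.
Effective lower resistance at A: R2 ‖ 47.30 = 2.047 kΩ.
V_A = 7.55 × 2.047/(12.4 + 2.047) = 1.070 V.

V_A ≈ 1.07 V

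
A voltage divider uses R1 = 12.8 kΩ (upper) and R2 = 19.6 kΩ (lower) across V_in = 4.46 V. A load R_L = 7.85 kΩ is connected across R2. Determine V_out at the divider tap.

V_out ≈ 1.36 V

R2 ‖ R_L = (19.6 × 7.85)/(19.6 + 7.85) = 5.605 kΩ.
Then V_out = V_in · R2'/(R1 + R2') = 4.46 × 5.605/18.41 = 1.358 V.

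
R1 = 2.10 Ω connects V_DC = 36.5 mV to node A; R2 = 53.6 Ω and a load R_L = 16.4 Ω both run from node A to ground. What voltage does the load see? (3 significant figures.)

V_out ≈ 31.3 mV

First combine the lower leg with the load: R2 ‖ R_L = 12.56 Ω.
Then V_out = V_DC · R2'/(R1 + R2') = 36.5 × 12.56/14.66 = 31.27 mV.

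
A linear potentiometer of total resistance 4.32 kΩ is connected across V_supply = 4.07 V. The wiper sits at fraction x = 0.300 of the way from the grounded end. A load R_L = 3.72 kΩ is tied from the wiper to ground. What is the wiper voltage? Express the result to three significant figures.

V_out ≈ 0.982 V

The pot divides into 3.024 kΩ above the wiper and 1.296 kΩ below.
Lower segment in parallel with the load: 1.296 ‖ 3.72 = 0.9611 kΩ.
V_out = 4.07 × 0.9611/(3.024 + 0.9611) = 0.9816 V.
(Unloaded: V_out = x·V_supply = 1.22 V.)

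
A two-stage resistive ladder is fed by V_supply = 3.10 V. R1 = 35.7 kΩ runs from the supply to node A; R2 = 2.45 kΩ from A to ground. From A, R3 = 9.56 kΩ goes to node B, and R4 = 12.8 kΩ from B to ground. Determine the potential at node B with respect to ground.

Node A sees R2 in parallel with the series input of stage 2, R3 + R4 = 22.36 kΩ.
R2 ‖ (R3+R4) = 2.208 kΩ.
First divider: V_A = V_supply · 2.208/(35.7 + 2.208) = 0.1806 V.
V_B = V_A × 0.5725 = 0.1034 V.

V_B ≈ 0.103 V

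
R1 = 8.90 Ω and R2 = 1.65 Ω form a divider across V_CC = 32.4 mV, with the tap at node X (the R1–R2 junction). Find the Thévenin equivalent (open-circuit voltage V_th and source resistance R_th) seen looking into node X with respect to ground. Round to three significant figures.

V_th ≈ 5.07 mV, R_th ≈ 1.39 Ω

With X open, the divider is unloaded: V_th = 32.4 × 1.65/10.55 = 5.067 mV.
With V_CC suppressed (replaced by a short), R_th = R1 ‖ R2 = (8.900 × 1.65)/(8.900 + 1.65) = 1.392 Ω.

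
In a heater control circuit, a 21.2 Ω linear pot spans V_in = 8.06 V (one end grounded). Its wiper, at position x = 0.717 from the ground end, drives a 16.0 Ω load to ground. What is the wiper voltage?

V_out ≈ 4.55 V

The pot divides into 6.000 Ω above the wiper and 15.20 Ω below.
(x·R_p) ‖ R_L = 7.795 Ω.
V_out = 8.06 × 7.795/(6.000 + 7.795) = 4.555 V.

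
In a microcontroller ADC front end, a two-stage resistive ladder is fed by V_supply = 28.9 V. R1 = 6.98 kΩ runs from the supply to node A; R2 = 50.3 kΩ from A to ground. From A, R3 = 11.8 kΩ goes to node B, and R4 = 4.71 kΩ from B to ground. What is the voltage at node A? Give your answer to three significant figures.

V_A ≈ 18.5 V

Looking into the second stage from A: R3 + R4 = 16.51 kΩ appears in parallel with R2.
Effective lower resistance at A: R2 ‖ 16.51 = 12.43 kΩ.
First divider: V_A = V_supply · 12.43/(6.98 + 12.43) = 18.51 V.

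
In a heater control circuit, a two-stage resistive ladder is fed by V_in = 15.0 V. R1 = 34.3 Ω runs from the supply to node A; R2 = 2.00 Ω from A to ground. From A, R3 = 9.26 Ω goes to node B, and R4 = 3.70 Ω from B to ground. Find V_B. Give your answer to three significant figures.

V_B ≈ 0.206 V

The second stage (R3 + R4 = 12.96 Ω) loads node A in parallel with R2.
R2 ‖ (R3+R4) = 1.733 Ω.
V_A = 15.0 × 1.733/(34.3 + 1.733) = 0.7213 V.
Stage 2 is unloaded, so V_B = V_A · R4/(R3+R4) = 0.7213 × 3.70/12.96 = 0.2059 V.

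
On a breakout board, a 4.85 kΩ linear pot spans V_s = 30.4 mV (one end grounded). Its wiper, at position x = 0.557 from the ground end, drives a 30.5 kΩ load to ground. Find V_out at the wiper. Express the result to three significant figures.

V_out ≈ 16.3 mV

Lower segment x·R_p = 2.701 kΩ; upper segment (1−x)·R_p = 2.149 kΩ.
R_L loads the lower segment: effective lower R = 2.482 kΩ.
Loaded-divider output: V_out = 30.4 × 0.5360 = 16.29 mV.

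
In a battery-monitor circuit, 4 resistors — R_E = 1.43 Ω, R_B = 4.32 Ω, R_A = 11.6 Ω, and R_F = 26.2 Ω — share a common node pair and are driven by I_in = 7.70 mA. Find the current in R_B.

I ≈ 1.69 mA

Conductances: ΣG = 1/1.43 + 1/4.32 + 1/11.6 + 1/26.2 = 1.055 (1/Ω).
R_B takes the fraction G_k/ΣG = 0.2315/1.055 = 0.2194, so I = 7.70 × 0.2194 = 1.689 mA.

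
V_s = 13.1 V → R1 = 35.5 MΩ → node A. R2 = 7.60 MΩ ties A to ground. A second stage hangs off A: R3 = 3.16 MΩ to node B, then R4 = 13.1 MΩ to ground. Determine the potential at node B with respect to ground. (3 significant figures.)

V_B ≈ 1.34 V

Node A sees R2 in parallel with the series input of stage 2, R3 + R4 = 16.26 MΩ.
R2 ‖ (R3+R4) = 5.179 MΩ.
V_A = 13.1 × 5.179/(35.5 + 5.179) = 1.668 V.
Stage 2 is unloaded, so V_B = V_A · R4/(R3+R4) = 1.668 × 13.1/16.26 = 1.344 V.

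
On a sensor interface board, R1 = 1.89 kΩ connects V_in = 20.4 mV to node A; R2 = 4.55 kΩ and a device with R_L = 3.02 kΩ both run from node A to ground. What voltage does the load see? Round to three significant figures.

V_out ≈ 9.99 mV

The load sits in parallel with R2, giving an effective lower resistance R2' = R2·R_L/(R2+R_L) = 1.815 kΩ.
Then V_out = V_in · R2'/(R1 + R2') = 20.4 × 1.815/3.705 = 9.994 mV.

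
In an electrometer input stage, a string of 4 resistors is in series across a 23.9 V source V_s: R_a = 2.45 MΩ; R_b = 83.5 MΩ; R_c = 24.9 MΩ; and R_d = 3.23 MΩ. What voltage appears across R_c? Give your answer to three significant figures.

Series total: ΣR = 2.45 + 83.5 + 24.9 + 3.23 = 114.1 MΩ.
Voltage divider: V = V_s · (24.90 / 114.1) = 23.9 × 0.2183 = 5.217 V.

V ≈ 5.22 V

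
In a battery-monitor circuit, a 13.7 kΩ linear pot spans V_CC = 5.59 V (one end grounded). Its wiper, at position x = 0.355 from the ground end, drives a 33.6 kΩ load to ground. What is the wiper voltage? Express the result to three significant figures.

Lower segment x·R_p = 4.863 kΩ; upper segment (1−x)·R_p = 8.836 kΩ.
Lower segment in parallel with the load: 4.863 ‖ 33.6 = 4.249 kΩ.
Then V_out = V_CC · 4.249/(8.836 + 4.249) = 1.815 V.

V_out ≈ 1.81 V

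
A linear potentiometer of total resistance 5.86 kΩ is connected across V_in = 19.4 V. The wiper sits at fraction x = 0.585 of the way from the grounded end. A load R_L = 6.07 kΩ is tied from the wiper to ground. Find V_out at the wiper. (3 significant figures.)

V_out ≈ 9.19 V

Split the track: R_lower = x·R_p = 3.428 kΩ, R_upper = (1−x)·R_p = 2.432 kΩ.
(x·R_p) ‖ R_L = 2.191 kΩ.
Loaded-divider output: V_out = 19.4 × 0.4739 = 9.194 V.
(Unloaded: V_out = x·V_in = 11.3 V.)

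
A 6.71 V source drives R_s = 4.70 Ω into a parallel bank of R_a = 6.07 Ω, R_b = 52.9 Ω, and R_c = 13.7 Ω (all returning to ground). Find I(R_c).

Parallel bank: R_p = 1/(1/6.07 + 1/52.9 + 1/13.7) = 3.896 Ω.
V_A by voltage divider: V_A = 6.71 × 3.896/(4.70 + 3.896) = 3.041 V.
Branch current I = V_A/R_c = 3.041/13.7 = 0.2220 A.

I ≈ 0.222 A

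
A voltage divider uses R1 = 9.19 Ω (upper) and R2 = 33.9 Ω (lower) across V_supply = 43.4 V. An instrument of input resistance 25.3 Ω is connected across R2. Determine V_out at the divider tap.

V_out ≈ 26.6 V

The load sits in parallel with R2, giving an effective lower resistance R2' = R2·R_L/(R2+R_L) = 14.49 Ω.
Now apply the divider: V_out = 43.4 × 0.6119 = 26.56 V.
(Unloaded it would be 34.1 V; the load pulls it down.)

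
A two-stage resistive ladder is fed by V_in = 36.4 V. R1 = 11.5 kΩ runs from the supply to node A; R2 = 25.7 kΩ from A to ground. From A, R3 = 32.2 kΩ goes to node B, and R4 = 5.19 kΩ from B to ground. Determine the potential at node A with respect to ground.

V_A ≈ 20.7 V

Node A sees R2 in parallel with the series input of stage 2, R3 + R4 = 37.39 kΩ.
R2 ‖ (R3+R4) = 15.23 kΩ.
So V_A = 36.4 × 0.5698 = 20.74 V.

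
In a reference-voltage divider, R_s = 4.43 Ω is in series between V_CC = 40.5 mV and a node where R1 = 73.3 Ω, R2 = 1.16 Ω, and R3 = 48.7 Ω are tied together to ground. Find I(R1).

I ≈ 0.111 mA

Equivalent of the parallel group: R_p = 1.116 Ω.
V_A = 40.5 × 1.116/5.546 = 8.148 mV.
Branch current I = V_A/R1 = 8.148/73.3 = 0.1112 mA.
(Check via current divider: I_total = 7.303 mA; share G_k/ΣG = 0.01522 → same result.)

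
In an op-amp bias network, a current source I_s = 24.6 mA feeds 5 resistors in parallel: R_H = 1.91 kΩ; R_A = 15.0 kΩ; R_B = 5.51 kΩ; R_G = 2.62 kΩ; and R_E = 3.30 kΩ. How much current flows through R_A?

ΣG = 1/1.91 + 1/15.0 + 1/5.51 + 1/2.62 + 1/3.30 = 1.456.
By the current-divider rule, I = I_s · G_k/ΣG = 24.6 × 0.04577 = 1.126 mA.

I ≈ 1.13 mA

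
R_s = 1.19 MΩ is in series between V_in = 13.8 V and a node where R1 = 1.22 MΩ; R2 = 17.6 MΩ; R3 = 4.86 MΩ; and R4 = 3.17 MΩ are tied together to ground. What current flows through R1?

I ≈ 4.25 µA

Parallel bank: R_p = 1/(1/1.22 + 1/17.6 + 1/4.86 + 1/3.17) = 0.7155 MΩ.
V_A = 13.8 × 0.7155/1.905 = 5.182 V.
Branch current I = V_A/R1 = 5.182/1.22 = 4.247 µA.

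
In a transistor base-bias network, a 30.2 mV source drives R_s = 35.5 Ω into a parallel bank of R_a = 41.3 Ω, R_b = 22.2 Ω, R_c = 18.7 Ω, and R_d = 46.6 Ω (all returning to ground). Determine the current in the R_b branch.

I ≈ 0.222 mA

Parallel bank: R_p = 1/(1/41.3 + 1/22.2 + 1/18.7 + 1/46.6) = 6.935 Ω.
V_A by voltage divider: V_A = 30.2 × 6.935/(35.5 + 6.935) = 4.936 mV.
I(R_b) = V_A / R_b = 4.936/22.2 = 0.2223 mA.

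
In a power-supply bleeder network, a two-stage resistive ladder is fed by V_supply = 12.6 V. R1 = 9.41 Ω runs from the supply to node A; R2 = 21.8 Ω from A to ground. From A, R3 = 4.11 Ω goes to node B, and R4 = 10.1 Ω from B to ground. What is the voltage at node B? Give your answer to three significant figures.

V_B ≈ 4.28 V

The second stage (R3 + R4 = 14.21 Ω) loads node A in parallel with R2.
Effective lower resistance at A: R2 ‖ 14.21 = 8.603 Ω.
So V_A = 12.6 × 0.4776 = 6.018 V.
Then the unloaded second divider: V_B = V_A × R4/(R3+R4) = 6.018 × 0.7108 = 4.277 V.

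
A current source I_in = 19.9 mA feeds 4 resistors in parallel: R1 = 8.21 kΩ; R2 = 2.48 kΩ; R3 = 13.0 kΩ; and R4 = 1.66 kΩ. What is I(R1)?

Conductances: ΣG = 1/8.21 + 1/2.48 + 1/13.0 + 1/1.66 = 1.204 (1/kΩ).
Current divider: I(R1) = I_in · G_k/ΣG = 19.9 × (0.1218/1.204) = 19.9 × 0.1011 = 2.013 mA.

I ≈ 2.01 mA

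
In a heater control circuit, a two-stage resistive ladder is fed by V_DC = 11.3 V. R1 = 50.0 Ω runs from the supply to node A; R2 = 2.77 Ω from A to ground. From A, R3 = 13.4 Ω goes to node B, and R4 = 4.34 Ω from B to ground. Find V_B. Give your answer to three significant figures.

V_B ≈ 0.126 V

Looking into the second stage from A: R3 + R4 = 17.74 Ω appears in parallel with R2.
R2 ‖ (R3+R4) = 2.396 Ω.
V_A = 11.3 × 2.396/(50.0 + 2.396) = 0.5167 V.
Then the unloaded second divider: V_B = V_A × R4/(R3+R4) = 0.5167 × 0.2446 = 0.1264 V.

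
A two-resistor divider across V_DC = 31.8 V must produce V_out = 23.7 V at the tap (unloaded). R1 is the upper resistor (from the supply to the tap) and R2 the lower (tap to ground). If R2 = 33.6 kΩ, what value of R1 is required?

R1 ≈ 11.5 kΩ

V_out/V_DC = R2/(R1+R2) = 0.7453.
Rearranging, R1 = R2·(1−k)/k = 33.6 × 0.3418 = 11.48 kΩ.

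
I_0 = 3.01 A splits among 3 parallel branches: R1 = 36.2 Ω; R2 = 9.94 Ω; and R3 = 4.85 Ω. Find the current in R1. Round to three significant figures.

I ≈ 0.249 A

Total conductance ΣG = 1/36.2 + 1/9.94 + 1/4.85 = 0.3344 (units of 1/Ω).
R1 takes the fraction G_k/ΣG = 0.02762/0.3344 = 0.08261, so I = 3.01 × 0.08261 = 0.2486 A.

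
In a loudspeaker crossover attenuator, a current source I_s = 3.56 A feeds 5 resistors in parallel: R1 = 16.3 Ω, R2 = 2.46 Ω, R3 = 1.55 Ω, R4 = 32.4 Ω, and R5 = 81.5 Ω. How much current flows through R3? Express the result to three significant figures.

Conductances: ΣG = 1/16.3 + 1/2.46 + 1/1.55 + 1/32.4 + 1/81.5 = 1.156 (1/Ω).
By the current-divider rule, I = I_s · G_k/ΣG = 3.56 × 0.5580 = 1.987 A.

I ≈ 1.99 A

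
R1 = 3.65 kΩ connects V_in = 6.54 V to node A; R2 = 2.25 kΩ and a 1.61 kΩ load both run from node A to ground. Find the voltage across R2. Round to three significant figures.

First combine the lower leg with the load: R2 ‖ R_L = 0.9385 kΩ.
Then V_out = V_in · R2'/(R1 + R2') = 6.54 × 0.9385/4.588 = 1.338 V.

V_out ≈ 1.34 V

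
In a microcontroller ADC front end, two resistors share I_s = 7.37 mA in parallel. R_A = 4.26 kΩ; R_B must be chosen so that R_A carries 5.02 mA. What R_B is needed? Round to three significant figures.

R_B ≈ 9.10 kΩ

Two-branch current divider: I_A = I_s · R_B/(R_A + R_B).
5.02/7.37 = R_B/(R_A + R_B) → R_B = R_A · (0.6811)/(1 − 0.6811) = 4.26 × 2.136 = 9.100 kΩ.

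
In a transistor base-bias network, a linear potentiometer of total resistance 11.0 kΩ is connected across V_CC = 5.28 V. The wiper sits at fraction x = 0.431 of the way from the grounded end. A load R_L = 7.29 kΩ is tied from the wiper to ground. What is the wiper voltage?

V_out ≈ 1.66 V

The pot divides into 6.259 kΩ above the wiper and 4.741 kΩ below.
R_L loads the lower segment: effective lower R = 2.873 kΩ.
Loaded-divider output: V_out = 5.28 × 0.3146 = 1.661 V.
(Unloaded: V_out = x·V_CC = 2.28 V.)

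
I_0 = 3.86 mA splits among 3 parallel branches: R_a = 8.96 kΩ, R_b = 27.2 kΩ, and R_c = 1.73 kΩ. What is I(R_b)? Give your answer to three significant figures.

I ≈ 0.195 mA

Total conductance ΣG = 1/8.96 + 1/27.2 + 1/1.73 = 0.7264 (units of 1/kΩ).
Current divider: I(R_b) = I_0 · G_k/ΣG = 3.86 × (0.03676/0.7264) = 3.86 × 0.05061 = 0.1954 mA.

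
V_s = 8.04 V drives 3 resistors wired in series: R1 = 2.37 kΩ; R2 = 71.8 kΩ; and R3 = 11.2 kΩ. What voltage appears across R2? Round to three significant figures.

ΣR = 2.37 + 71.8 + 11.2 = 85.37 kΩ.
Voltage divider: V = V_s · (71.80 / 85.37) = 8.04 × 0.8410 = 6.762 V.

V ≈ 6.76 V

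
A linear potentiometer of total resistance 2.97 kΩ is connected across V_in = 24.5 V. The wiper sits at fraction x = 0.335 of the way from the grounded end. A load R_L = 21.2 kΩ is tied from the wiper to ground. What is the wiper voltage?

V_out ≈ 7.96 V

Lower segment x·R_p = 0.9950 kΩ; upper segment (1−x)·R_p = 1.975 kΩ.
R_L loads the lower segment: effective lower R = 0.9503 kΩ.
Then V_out = V_in · 0.9503/(1.975 + 0.9503) = 7.959 V.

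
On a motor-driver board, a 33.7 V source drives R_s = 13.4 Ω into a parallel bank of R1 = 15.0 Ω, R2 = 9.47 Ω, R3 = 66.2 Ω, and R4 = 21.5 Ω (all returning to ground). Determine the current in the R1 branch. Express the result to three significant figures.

Combine the parallel branches: R_p = (1/15.0 + 1/9.47 + 1/66.2 + 1/21.5)⁻¹ = 4.276 Ω.
V_A = 33.7 × 4.276/17.68 = 8.152 V.
Branch current I = V_A/R1 = 8.152/15.0 = 0.5435 A.

I ≈ 0.543 A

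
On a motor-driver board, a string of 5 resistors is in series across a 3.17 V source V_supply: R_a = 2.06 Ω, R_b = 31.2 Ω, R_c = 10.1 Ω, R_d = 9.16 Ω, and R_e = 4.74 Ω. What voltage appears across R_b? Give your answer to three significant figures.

Total series resistance ΣR = 2.06 + 31.2 + 10.1 + 9.16 + 4.74 = 57.26 Ω.
Voltage divider: V = V_supply · (31.20 / 57.26) = 3.17 × 0.5449 = 1.727 V.

V ≈ 1.73 V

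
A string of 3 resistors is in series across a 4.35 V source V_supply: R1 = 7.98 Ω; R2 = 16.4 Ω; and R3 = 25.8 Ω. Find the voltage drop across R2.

Series total: ΣR = 7.98 + 16.4 + 25.8 = 50.18 Ω.
By the voltage-divider rule, V = 4.35 × 16.40/50.18 = 1.422 V.

V ≈ 1.42 V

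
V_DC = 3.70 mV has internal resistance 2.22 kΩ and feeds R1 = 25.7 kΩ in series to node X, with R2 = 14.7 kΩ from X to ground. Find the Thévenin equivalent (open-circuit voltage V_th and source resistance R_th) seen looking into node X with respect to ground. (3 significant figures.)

R1' = 2.22 + 25.7 = 27.92 kΩ (source resistance + R1).
V_th is the unloaded tap voltage: V_DC · R2/(R1'+R2) = 3.70 × 0.3449 = 1.276 mV.
Zeroing V_DC shorts the top of R1' to ground, so R_th = R1' ‖ R2 = 9.630 kΩ.

V_th ≈ 1.28 mV, R_th ≈ 9.63 kΩ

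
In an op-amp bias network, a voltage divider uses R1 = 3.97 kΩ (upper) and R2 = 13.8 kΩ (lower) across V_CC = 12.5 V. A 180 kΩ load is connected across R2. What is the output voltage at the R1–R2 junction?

First combine the lower leg with the load: R2 ‖ R_L = 12.82 kΩ.
Now apply the divider: V_out = 12.5 × 0.7635 = 9.544 V.

V_out ≈ 9.54 V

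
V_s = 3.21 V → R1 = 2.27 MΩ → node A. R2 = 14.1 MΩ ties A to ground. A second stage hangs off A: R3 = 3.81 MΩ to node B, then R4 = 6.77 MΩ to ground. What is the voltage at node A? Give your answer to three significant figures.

V_A ≈ 2.33 V

Looking into the second stage from A: R3 + R4 = 10.58 MΩ appears in parallel with R2.
R2 ‖ (R3+R4) = 6.044 MΩ.
So V_A = 3.21 × 0.7270 = 2.334 V.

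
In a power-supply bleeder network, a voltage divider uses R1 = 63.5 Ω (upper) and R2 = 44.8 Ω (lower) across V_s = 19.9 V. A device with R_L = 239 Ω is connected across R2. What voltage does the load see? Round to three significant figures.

The load sits in parallel with R2, giving an effective lower resistance R2' = R2·R_L/(R2+R_L) = 37.73 Ω.
Then V_out = V_s · R2'/(R1 + R2') = 19.9 × 37.73/101.2 = 7.417 V.
(Unloaded it would be 8.23 V; the load pulls it down.)

V_out ≈ 7.42 V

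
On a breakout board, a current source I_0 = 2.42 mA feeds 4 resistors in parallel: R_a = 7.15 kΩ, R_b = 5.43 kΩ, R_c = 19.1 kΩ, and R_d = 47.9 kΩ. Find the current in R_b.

I ≈ 1.12 mA

Conductances: ΣG = 1/7.15 + 1/5.43 + 1/19.1 + 1/47.9 = 0.3973 (1/kΩ).
R_b takes the fraction G_k/ΣG = 0.1842/0.3973 = 0.4636, so I = 2.42 × 0.4636 = 1.122 mA.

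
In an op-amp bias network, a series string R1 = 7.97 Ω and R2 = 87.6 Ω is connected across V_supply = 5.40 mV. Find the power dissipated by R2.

ΣR = 95.57 Ω → I = 5.40/95.57 = 0.05650 mA.
V(R2) = I·R = 4.950 mV; P = V·I = 4.950 × 0.05650 = 0.2797 µW.

P ≈ 0.280 µW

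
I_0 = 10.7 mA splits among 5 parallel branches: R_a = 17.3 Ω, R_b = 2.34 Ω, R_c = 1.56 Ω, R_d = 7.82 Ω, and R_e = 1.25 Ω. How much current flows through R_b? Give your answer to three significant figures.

Total conductance ΣG = 1/17.3 + 1/2.34 + 1/1.56 + 1/7.82 + 1/1.25 = 2.054 (units of 1/Ω).
R_b takes the fraction G_k/ΣG = 0.4274/2.054 = 0.2081, so I = 10.7 × 0.2081 = 2.226 mA.

I ≈ 2.23 mA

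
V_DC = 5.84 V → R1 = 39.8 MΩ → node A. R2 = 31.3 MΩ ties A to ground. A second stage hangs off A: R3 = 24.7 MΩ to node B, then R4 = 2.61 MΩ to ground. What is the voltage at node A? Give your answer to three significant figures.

Node A sees R2 in parallel with the series input of stage 2, R3 + R4 = 27.31 MΩ.
Effective lower resistance at A: R2 ‖ 27.31 = 14.58 MΩ.
First divider: V_A = V_DC · 14.58/(39.8 + 14.58) = 1.566 V.

V_A ≈ 1.57 V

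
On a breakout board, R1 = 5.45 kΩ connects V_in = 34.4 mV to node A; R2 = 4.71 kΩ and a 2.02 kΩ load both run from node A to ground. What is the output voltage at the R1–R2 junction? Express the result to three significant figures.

V_out ≈ 7.09 mV

First combine the lower leg with the load: R2 ‖ R_L = 1.414 kΩ.
Then V_out = V_in · R2'/(R1 + R2') = 34.4 × 1.414/6.864 = 7.085 mV.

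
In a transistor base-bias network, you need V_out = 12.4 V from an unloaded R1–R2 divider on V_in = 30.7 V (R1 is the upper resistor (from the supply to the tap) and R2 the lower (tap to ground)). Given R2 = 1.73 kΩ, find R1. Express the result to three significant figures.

The divider ratio is R2/(R1+R2) = 12.4/30.7 = 0.4039.
Rearranging, R1 = R2·(1−k)/k = 1.73 × 1.476 = 2.553 kΩ.

R1 ≈ 2.55 kΩ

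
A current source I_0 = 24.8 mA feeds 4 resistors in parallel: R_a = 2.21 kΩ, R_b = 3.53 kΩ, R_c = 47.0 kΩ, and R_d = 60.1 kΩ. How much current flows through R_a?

ΣG = 1/2.21 + 1/3.53 + 1/47.0 + 1/60.1 = 0.7737.
By the current-divider rule, I = I_0 · G_k/ΣG = 24.8 × 0.5848 = 14.50 mA.

I ≈ 14.5 mA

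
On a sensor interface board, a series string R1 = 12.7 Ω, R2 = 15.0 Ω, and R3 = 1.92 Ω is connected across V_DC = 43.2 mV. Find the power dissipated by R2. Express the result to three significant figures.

P ≈ 31.9 µW

The common current is I = 43.2/29.62 = 1.458 mA.
P = I²R = 2.127 × 15.0 = 31.91 µW.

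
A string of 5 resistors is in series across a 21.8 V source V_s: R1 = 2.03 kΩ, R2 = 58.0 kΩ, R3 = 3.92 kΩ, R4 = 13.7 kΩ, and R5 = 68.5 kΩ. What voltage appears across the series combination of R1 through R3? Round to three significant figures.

V ≈ 9.54 V

ΣR = 2.03 + 58.0 + 3.92 + 13.7 + 68.5 = 146.2 kΩ.
R_{R1..R3} = 2.03 + 58.0 + 3.92 = 63.95 kΩ.
By the voltage-divider rule, V = 21.8 × 63.95/146.2 = 9.539 V.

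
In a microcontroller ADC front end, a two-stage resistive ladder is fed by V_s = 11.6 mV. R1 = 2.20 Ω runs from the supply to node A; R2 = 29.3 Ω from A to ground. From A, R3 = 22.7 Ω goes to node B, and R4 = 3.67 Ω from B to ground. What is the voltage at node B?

V_B ≈ 1.39 mV

The second stage (R3 + R4 = 26.37 Ω) loads node A in parallel with R2.
R2 ‖ (R3+R4) = 13.88 Ω.
V_A = 11.6 × 13.88/(2.20 + 13.88) = 10.01 mV.
V_B = V_A × 0.1392 = 1.394 mV.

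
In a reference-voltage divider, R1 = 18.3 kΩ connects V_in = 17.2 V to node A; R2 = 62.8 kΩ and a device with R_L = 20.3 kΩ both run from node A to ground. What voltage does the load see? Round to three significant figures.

The load sits in parallel with R2, giving an effective lower resistance R2' = R2·R_L/(R2+R_L) = 15.34 kΩ.
Now apply the divider: V_out = 17.2 × 0.4560 = 7.844 V.

V_out ≈ 7.84 V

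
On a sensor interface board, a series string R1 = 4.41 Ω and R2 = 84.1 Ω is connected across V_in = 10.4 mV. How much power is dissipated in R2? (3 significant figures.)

P ≈ 1.16 µW

Series current I = V_in/ΣR = 10.4/88.51 = 0.1175 mA.
P(R2) = I²·R2 = (0.1175)² × 84.1 = 1.161 µW.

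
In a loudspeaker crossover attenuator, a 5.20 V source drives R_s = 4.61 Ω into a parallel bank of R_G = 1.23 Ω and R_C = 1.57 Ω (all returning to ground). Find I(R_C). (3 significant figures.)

Equivalent of the parallel group: R_p = 0.6897 Ω.
Node voltage V_A = V_CC · R_p/(R_s + R_p) = 5.20 × 0.1301 = 0.6767 V.
Branch current I = V_A/R_C = 0.6767/1.57 = 0.4310 A.
(Check via current divider: I_total = 0.9812 A; share G_k/ΣG = 0.4393 → same result.)

I ≈ 0.431 A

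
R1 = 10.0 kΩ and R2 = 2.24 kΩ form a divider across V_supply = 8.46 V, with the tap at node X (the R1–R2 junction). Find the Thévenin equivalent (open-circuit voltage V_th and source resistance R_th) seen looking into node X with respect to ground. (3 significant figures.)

V_th ≈ 1.55 V, R_th ≈ 1.83 kΩ

V_th is the unloaded tap voltage: V_supply · R2/(R1+R2) = 8.46 × 0.1830 = 1.548 V.
With V_supply suppressed (replaced by a short), R_th = R1 ‖ R2 = (10.00 × 2.24)/(10.00 + 2.24) = 1.830 kΩ.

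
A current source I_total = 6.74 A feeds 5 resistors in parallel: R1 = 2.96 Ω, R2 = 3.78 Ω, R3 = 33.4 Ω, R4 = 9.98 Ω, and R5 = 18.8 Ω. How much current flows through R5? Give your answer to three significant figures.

I ≈ 0.456 A

Total conductance ΣG = 1/2.96 + 1/3.78 + 1/33.4 + 1/9.98 + 1/18.8 = 0.7857 (units of 1/Ω).
R5 takes the fraction G_k/ΣG = 0.05319/0.7857 = 0.06770, so I = 6.74 × 0.06770 = 0.4563 A.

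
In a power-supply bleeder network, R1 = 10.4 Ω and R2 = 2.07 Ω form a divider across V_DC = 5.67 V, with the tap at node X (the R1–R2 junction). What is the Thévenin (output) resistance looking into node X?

Zeroing V_DC shorts the top of R1 to ground, so R_th = R1 ‖ R2 = 1.726 Ω.

R_th ≈ 1.73 Ω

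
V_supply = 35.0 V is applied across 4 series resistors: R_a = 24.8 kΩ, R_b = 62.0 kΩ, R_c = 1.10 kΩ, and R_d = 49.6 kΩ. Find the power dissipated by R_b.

The common current is I = 35.0/137.5 = 0.2545 mA.
P(R_b) = I²·R_b = (0.2545)² × 62.0 = 4.017 mW.

P ≈ 4.02 mW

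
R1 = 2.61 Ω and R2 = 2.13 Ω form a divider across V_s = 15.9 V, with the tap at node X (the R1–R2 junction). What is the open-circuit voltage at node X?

V_th ≈ 7.14 V

V_th is the unloaded tap voltage: V_s · R2/(R1+R2) = 15.9 × 0.4494 = 7.145 V.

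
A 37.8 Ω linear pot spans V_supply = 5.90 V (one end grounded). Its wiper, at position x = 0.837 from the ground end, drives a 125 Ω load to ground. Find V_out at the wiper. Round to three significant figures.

Lower segment x·R_p = 31.64 Ω; upper segment (1−x)·R_p = 6.161 Ω.
(x·R_p) ‖ R_L = 25.25 Ω.
Then V_out = V_supply · 25.25/(6.161 + 25.25) = 4.743 V.
(Unloaded: V_out = x·V_supply = 4.94 V.)

V_out ≈ 4.74 V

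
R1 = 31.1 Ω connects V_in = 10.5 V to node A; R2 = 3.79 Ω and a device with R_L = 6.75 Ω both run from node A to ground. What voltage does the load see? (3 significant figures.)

V_out ≈ 0.760 V

First combine the lower leg with the load: R2 ‖ R_L = 2.427 Ω.
Now apply the divider: V_out = 10.5 × 0.07239 = 0.7601 V.
(Unloaded it would be 1.14 V; the load pulls it down.)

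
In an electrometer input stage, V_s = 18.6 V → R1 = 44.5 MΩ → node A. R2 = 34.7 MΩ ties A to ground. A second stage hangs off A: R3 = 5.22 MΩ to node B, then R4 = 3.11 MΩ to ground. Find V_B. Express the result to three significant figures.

V_B ≈ 0.911 V

Looking into the second stage from A: R3 + R4 = 8.330 MΩ appears in parallel with R2.
Effective lower resistance at A: R2 ‖ 8.330 = 6.717 MΩ.
So V_A = 18.6 × 0.1312 = 2.439 V.
V_B = V_A × 0.3733 = 0.9108 V.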